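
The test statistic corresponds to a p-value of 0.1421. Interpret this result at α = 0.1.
Since p = 0.1421 > α = 0.1, fail to reject H₀.
There is insufficient evidence to reject the null hypothesis; the result is not statistically significant at the 0.1 level.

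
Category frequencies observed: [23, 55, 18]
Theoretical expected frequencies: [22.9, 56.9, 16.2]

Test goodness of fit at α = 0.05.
Chi-square goodness of fit test:
H₀: observed counts match expected distribution
H₁: observed counts differ from expected distribution
df = k - 1 = 2
χ² = Σ(O - E)²/E
   = (23 - 22.9)²/22.9 + (55 - 56.9)²/56.9 + (18 - 16.2)²/16.2
   = 0.000 + 0.063 + 0.200
   = 0.26
p-value = 0.8764

Since p-value > α = 0.05, we fail to reject H₀.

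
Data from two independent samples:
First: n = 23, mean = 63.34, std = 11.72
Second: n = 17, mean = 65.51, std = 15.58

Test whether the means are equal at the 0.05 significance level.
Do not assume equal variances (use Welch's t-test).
Welch's two-sample t-test:
H₀: μ₁ = μ₂
H₁: μ₁ ≠ μ₂
s₁²/n₁ = 11.72²/23 = 5.9721,  s₂²/n₂ = 15.58²/17 = 14.2786
SE = √(s₁²/n₁ + s₂²/n₂) = √(5.9721 + 14.2786) = 4.5001
df (Welch-Satterthwaite) = (s₁²/n₁ + s₂²/n₂)² / [(s₁²/n₁)²/(n₁-1) + (s₂²/n₂)²/(n₂-1)] ≈ 28.55
t = (x̄₁ - x̄₂) / SE = (63.34 - 65.51) / 4.5001 = -2.17 / 4.5001 = -0.482
p-value = 0.6333

Since p-value > α = 0.05, we fail to reject H₀.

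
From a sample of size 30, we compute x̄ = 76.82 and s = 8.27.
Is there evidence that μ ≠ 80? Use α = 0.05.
One-sample t-test:
H₀: μ = 80
H₁: μ ≠ 80
df = n - 1 = 29
t = (x̄ - μ₀) / (s/√n) = (76.82 - 80) / (8.27/√30) = -2.106
p-value = 0.0440

Since p-value < α = 0.05, we reject H₀.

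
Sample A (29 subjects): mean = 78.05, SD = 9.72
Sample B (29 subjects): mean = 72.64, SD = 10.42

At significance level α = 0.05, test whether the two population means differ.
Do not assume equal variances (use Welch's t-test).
Welch's two-sample t-test:
H₀: μ₁ = μ₂
H₁: μ₁ ≠ μ₂
s₁²/n₁ = 9.72²/29 = 3.2579,  s₂²/n₂ = 10.42²/29 = 3.7440
SE = √(s₁²/n₁ + s₂²/n₂) = √(3.2579 + 3.7440) = 2.6461
df (Welch-Satterthwaite) = (s₁²/n₁ + s₂²/n₂)² / [(s₁²/n₁)²/(n₁-1) + (s₂²/n₂)²/(n₂-1)] ≈ 55.73
t = (x̄₁ - x̄₂) / SE = (78.05 - 72.64) / 2.6461 = 5.41 / 2.6461 = 2.045
p-value = 0.0456

Since p-value < α = 0.05, we reject H₀.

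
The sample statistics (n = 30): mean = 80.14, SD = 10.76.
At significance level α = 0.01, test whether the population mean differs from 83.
One-sample t-test:
H₀: μ = 83
H₁: μ ≠ 83
df = n - 1 = 29
t = (x̄ - μ₀) / (s/√n) = (80.14 - 83) / (10.76/√30) = -1.456
p-value = 0.1562

Since p-value > α = 0.01, we fail to reject H₀.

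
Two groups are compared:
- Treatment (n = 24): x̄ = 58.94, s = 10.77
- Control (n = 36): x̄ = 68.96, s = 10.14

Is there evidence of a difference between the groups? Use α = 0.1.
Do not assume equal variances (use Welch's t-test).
Welch's two-sample t-test:
H₀: μ₁ = μ₂
H₁: μ₁ ≠ μ₂
s₁²/n₁ = 10.77²/24 = 4.8330,  s₂²/n₂ = 10.14²/36 = 2.8561
SE = √(s₁²/n₁ + s₂²/n₂) = √(4.8330 + 2.8561) = 2.7729
df (Welch-Satterthwaite) = (s₁²/n₁ + s₂²/n₂)² / [(s₁²/n₁)²/(n₁-1) + (s₂²/n₂)²/(n₂-1)] ≈ 47.35
t = (x̄₁ - x̄₂) / SE = (58.94 - 68.96) / 2.7729 = -10.02 / 2.7729 = -3.614
p-value = 0.0007

Since p-value < α = 0.1, we reject H₀.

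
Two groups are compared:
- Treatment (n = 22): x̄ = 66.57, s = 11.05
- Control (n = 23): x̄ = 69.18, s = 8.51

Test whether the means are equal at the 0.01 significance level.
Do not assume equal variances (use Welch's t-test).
Welch's two-sample t-test:
H₀: μ₁ = μ₂
H₁: μ₁ ≠ μ₂
s₁²/n₁ = 11.05²/22 = 5.5501,  s₂²/n₂ = 8.51²/23 = 3.1487
SE = √(s₁²/n₁ + s₂²/n₂) = √(5.5501 + 3.1487) = 2.9494
df (Welch-Satterthwaite) = (s₁²/n₁ + s₂²/n₂)² / [(s₁²/n₁)²/(n₁-1) + (s₂²/n₂)²/(n₂-1)] ≈ 39.46
t = (x̄₁ - x̄₂) / SE = (66.57 - 69.18) / 2.9494 = -2.61 / 2.9494 = -0.885
p-value = 0.3816

Since p-value > α = 0.01, we fail to reject H₀.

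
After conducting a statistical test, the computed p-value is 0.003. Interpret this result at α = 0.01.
Since p = 0.003 < α = 0.01, reject H₀.
There is sufficient evidence to reject the null hypothesis; the result is statistically significant at the 0.01 level.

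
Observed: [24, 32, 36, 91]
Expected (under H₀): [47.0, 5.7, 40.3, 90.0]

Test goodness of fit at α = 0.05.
Chi-square goodness of fit test:
H₀: observed counts match expected distribution
H₁: observed counts differ from expected distribution
df = k - 1 = 3
χ² = Σ(O - E)²/E
   = (24 - 47.0)²/47.0 + (32 - 5.7)²/5.7 + (36 - 40.3)²/40.3 + (91 - 90.0)²/90.0
   = 11.255 + 121.349 + 0.459 + 0.011
   = 133.07
p-value < 0.0001

Since p-value < α = 0.05, we reject H₀.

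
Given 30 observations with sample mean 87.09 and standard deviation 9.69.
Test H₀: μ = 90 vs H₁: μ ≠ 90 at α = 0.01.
One-sample t-test:
H₀: μ = 90
H₁: μ ≠ 90
df = n - 1 = 29
t = (x̄ - μ₀) / (s/√n) = (87.09 - 90) / (9.69/√30) = -1.645
p-value = 0.1108

Since p-value > α = 0.01, we fail to reject H₀.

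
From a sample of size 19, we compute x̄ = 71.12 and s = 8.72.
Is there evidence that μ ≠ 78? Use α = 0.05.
One-sample t-test:
H₀: μ = 78
H₁: μ ≠ 78
df = n - 1 = 18
t = (x̄ - μ₀) / (s/√n) = (71.12 - 78) / (8.72/√19) = -3.439
p-value = 0.0029

Since p-value < α = 0.05, we reject H₀.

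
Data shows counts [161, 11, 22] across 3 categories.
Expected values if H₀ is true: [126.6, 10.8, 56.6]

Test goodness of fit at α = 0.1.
Chi-square goodness of fit test:
H₀: observed counts match expected distribution
H₁: observed counts differ from expected distribution
df = k - 1 = 2
χ² = Σ(O - E)²/E
   = (161 - 126.6)²/126.6 + (11 - 10.8)²/10.8 + (22 - 56.6)²/56.6
   = 9.347 + 0.004 + 21.151
   = 30.50
p-value < 0.0001

Since p-value < α = 0.1, we reject H₀.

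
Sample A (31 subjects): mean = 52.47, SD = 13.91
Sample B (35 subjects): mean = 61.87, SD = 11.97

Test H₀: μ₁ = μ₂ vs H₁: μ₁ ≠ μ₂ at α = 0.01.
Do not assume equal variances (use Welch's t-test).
Welch's two-sample t-test:
H₀: μ₁ = μ₂
H₁: μ₁ ≠ μ₂
s₁²/n₁ = 13.91²/31 = 6.2416,  s₂²/n₂ = 11.97²/35 = 4.0937
SE = √(s₁²/n₁ + s₂²/n₂) = √(6.2416 + 4.0937) = 3.2149
df (Welch-Satterthwaite) = (s₁²/n₁ + s₂²/n₂)² / [(s₁²/n₁)²/(n₁-1) + (s₂²/n₂)²/(n₂-1)] ≈ 59.63
t = (x̄₁ - x̄₂) / SE = (52.47 - 61.87) / 3.2149 = -9.40 / 3.2149 = -2.924
p-value = 0.0049

Since p-value < α = 0.01, we reject H₀.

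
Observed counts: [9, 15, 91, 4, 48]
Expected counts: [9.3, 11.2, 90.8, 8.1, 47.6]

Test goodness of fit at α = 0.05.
Chi-square goodness of fit test:
H₀: observed counts match expected distribution
H₁: observed counts differ from expected distribution
df = k - 1 = 4
χ² = Σ(O - E)²/E
   = (9 - 9.3)²/9.3 + (15 - 11.2)²/11.2 + (91 - 90.8)²/90.8 + (4 - 8.1)²/8.1 + (48 - 47.6)²/47.6
   = 0.010 + 1.289 + 0.000 + 2.075 + 0.003
   = 3.38
p-value = 0.4967

Since p-value > α = 0.05, we fail to reject H₀.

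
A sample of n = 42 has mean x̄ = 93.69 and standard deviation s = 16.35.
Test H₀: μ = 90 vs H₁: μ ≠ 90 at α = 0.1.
One-sample t-test:
H₀: μ = 90
H₁: μ ≠ 90
df = n - 1 = 41
t = (x̄ - μ₀) / (s/√n) = (93.69 - 90) / (16.35/√42) = 1.463
p-value = 0.1512

Since p-value > α = 0.1, we fail to reject H₀.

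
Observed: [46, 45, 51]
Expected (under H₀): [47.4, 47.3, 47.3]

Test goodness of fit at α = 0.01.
Chi-square goodness of fit test:
H₀: observed counts match expected distribution
H₁: observed counts differ from expected distribution
df = k - 1 = 2
χ² = Σ(O - E)²/E
   = (46 - 47.4)²/47.4 + (45 - 47.3)²/47.3 + (51 - 47.3)²/47.3
   = 0.041 + 0.112 + 0.289
   = 0.44
p-value = 0.8015

Since p-value > α = 0.01, we fail to reject H₀.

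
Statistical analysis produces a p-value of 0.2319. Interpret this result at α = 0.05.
Since p = 0.2319 > α = 0.05, fail to reject H₀.
There is insufficient evidence to reject the null hypothesis; the result is not statistically significant at the 0.05 level.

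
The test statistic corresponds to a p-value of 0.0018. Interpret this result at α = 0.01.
Since p = 0.0018 < α = 0.01, reject H₀.
There is sufficient evidence to reject the null hypothesis; the result is statistically significant at the 0.01 level.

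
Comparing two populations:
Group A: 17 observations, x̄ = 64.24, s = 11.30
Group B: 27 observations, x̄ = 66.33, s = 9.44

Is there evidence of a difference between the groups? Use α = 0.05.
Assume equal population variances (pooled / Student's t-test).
Student's two-sample t-test (equal variances):
H₀: μ₁ = μ₂
H₁: μ₁ ≠ μ₂
df = n₁ + n₂ - 2 = 42
Pooled variance s_p² = [(n₁-1)s₁² + (n₂-1)s₂²] / (n₁ + n₂ - 2) = [(16)(11.30²) + (26)(9.44²)] / 42 = 103.8094
SE = √(s_p²(1/n₁ + 1/n₂)) = √(103.8094 × (1/17 + 1/27)) = 3.1546
t = (x̄₁ - x̄₂) / SE = (64.24 - 66.33) / 3.1546 = -2.09 / 3.1546 = -0.663
p-value = 0.5112

Since p-value > α = 0.05, we fail to reject H₀.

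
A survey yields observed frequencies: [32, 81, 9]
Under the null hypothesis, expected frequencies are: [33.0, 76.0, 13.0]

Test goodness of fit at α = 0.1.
Chi-square goodness of fit test:
H₀: observed counts match expected distribution
H₁: observed counts differ from expected distribution
df = k - 1 = 2
χ² = Σ(O - E)²/E
   = (32 - 33.0)²/33.0 + (81 - 76.0)²/76.0 + (9 - 13.0)²/13.0
   = 0.030 + 0.329 + 1.231
   = 1.59
p-value = 0.4516

Since p-value > α = 0.1, we fail to reject H₀.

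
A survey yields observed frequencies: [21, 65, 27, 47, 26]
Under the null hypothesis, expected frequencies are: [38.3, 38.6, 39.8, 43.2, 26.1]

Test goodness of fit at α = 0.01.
Chi-square goodness of fit test:
H₀: observed counts match expected distribution
H₁: observed counts differ from expected distribution
df = k - 1 = 4
χ² = Σ(O - E)²/E
   = (21 - 38.3)²/38.3 + (65 - 38.6)²/38.6 + (27 - 39.8)²/39.8 + (47 - 43.2)²/43.2 + (26 - 26.1)²/26.1
   = 7.814 + 18.056 + 4.117 + 0.334 + 0.000
   = 30.32
p-value < 0.0001

Since p-value < α = 0.01, we reject H₀.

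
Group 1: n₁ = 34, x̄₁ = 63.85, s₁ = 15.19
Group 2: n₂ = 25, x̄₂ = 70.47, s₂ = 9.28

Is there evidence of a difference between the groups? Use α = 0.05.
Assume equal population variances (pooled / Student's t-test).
Student's two-sample t-test (equal variances):
H₀: μ₁ = μ₂
H₁: μ₁ ≠ μ₂
df = n₁ + n₂ - 2 = 57
Pooled variance s_p² = [(n₁-1)s₁² + (n₂-1)s₂²] / (n₁ + n₂ - 2) = [(33)(15.19²) + (24)(9.28²)] / 57 = 169.8444
SE = √(s_p²(1/n₁ + 1/n₂)) = √(169.8444 × (1/34 + 1/25)) = 3.4335
t = (x̄₁ - x̄₂) / SE = (63.85 - 70.47) / 3.4335 = -6.62 / 3.4335 = -1.928
p-value = 0.0588

Since p-value > α = 0.05, we fail to reject H₀.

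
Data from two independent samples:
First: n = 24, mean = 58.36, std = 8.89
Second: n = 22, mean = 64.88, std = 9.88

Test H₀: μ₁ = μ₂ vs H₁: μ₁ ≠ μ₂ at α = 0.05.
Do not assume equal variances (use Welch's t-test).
Welch's two-sample t-test:
H₀: μ₁ = μ₂
H₁: μ₁ ≠ μ₂
s₁²/n₁ = 8.89²/24 = 3.2930,  s₂²/n₂ = 9.88²/22 = 4.4370
SE = √(s₁²/n₁ + s₂²/n₂) = √(3.2930 + 4.4370) = 2.7803
df (Welch-Satterthwaite) = (s₁²/n₁ + s₂²/n₂)² / [(s₁²/n₁)²/(n₁-1) + (s₂²/n₂)²/(n₂-1)] ≈ 42.41
t = (x̄₁ - x̄₂) / SE = (58.36 - 64.88) / 2.7803 = -6.52 / 2.7803 = -2.345
p-value = 0.0238

Since p-value < α = 0.05, we reject H₀.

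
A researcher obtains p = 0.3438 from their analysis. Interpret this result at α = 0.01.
Since p = 0.3438 > α = 0.01, fail to reject H₀.
There is insufficient evidence to reject the null hypothesis; the result is not statistically significant at the 0.01 level.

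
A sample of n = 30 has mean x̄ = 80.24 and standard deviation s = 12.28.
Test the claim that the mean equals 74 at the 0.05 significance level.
One-sample t-test:
H₀: μ = 74
H₁: μ ≠ 74
df = n - 1 = 29
t = (x̄ - μ₀) / (s/√n) = (80.24 - 74) / (12.28/√30) = 2.783
p-value = 0.0094

Since p-value < α = 0.05, we reject H₀.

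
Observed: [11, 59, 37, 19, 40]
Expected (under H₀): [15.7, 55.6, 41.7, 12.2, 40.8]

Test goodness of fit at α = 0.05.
Chi-square goodness of fit test:
H₀: observed counts match expected distribution
H₁: observed counts differ from expected distribution
df = k - 1 = 4
χ² = Σ(O - E)²/E
   = (11 - 15.7)²/15.7 + (59 - 55.6)²/55.6 + (37 - 41.7)²/41.7 + (19 - 12.2)²/12.2 + (40 - 40.8)²/40.8
   = 1.407 + 0.208 + 0.530 + 3.790 + 0.016
   = 5.95
p-value = 0.2029

Since p-value > α = 0.05, we fail to reject H₀.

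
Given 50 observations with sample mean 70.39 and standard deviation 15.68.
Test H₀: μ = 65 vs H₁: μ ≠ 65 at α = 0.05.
One-sample t-test:
H₀: μ = 65
H₁: μ ≠ 65
df = n - 1 = 49
t = (x̄ - μ₀) / (s/√n) = (70.39 - 65) / (15.68/√50) = 2.431
p-value = 0.0188

Since p-value < α = 0.05, we reject H₀.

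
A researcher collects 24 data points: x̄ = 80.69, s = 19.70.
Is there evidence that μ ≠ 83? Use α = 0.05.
One-sample t-test:
H₀: μ = 83
H₁: μ ≠ 83
df = n - 1 = 23
t = (x̄ - μ₀) / (s/√n) = (80.69 - 83) / (19.70/√24) = -0.574
p-value = 0.5712

Since p-value > α = 0.05, we fail to reject H₀.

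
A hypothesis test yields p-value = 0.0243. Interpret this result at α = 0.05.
Since p = 0.0243 < α = 0.05, reject H₀.
There is sufficient evidence to reject the null hypothesis; the result is statistically significant at the 0.05 level.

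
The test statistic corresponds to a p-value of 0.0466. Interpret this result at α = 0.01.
Since p = 0.0466 > α = 0.01, fail to reject H₀.
There is insufficient evidence to reject the null hypothesis; the result is not statistically significant at the 0.01 level.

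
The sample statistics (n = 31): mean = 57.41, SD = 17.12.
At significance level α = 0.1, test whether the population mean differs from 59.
One-sample t-test:
H₀: μ = 59
H₁: μ ≠ 59
df = n - 1 = 30
t = (x̄ - μ₀) / (s/√n) = (57.41 - 59) / (17.12/√31) = -0.517
p-value = 0.6089

Since p-value > α = 0.1, we fail to reject H₀.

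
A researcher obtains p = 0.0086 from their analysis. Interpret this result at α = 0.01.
Since p = 0.0086 < α = 0.01, reject H₀.
There is sufficient evidence to reject the null hypothesis; the result is statistically significant at the 0.01 level.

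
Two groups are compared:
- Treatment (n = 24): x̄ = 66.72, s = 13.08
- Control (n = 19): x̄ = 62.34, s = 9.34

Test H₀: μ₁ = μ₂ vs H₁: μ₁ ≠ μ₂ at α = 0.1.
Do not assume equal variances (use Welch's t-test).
Welch's two-sample t-test:
H₀: μ₁ = μ₂
H₁: μ₁ ≠ μ₂
s₁²/n₁ = 13.08²/24 = 7.1286,  s₂²/n₂ = 9.34²/19 = 4.5913
SE = √(s₁²/n₁ + s₂²/n₂) = √(7.1286 + 4.5913) = 3.4234
df (Welch-Satterthwaite) = (s₁²/n₁ + s₂²/n₂)² / [(s₁²/n₁)²/(n₁-1) + (s₂²/n₂)²/(n₂-1)] ≈ 40.63
t = (x̄₁ - x̄₂) / SE = (66.72 - 62.34) / 3.4234 = 4.38 / 3.4234 = 1.279
p-value = 0.2080

Since p-value > α = 0.1, we fail to reject H₀.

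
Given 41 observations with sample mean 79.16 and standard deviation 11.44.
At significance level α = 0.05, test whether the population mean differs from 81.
One-sample t-test:
H₀: μ = 81
H₁: μ ≠ 81
df = n - 1 = 40
t = (x̄ - μ₀) / (s/√n) = (79.16 - 81) / (11.44/√41) = -1.030
p-value = 0.3093

Since p-value > α = 0.05, we fail to reject H₀.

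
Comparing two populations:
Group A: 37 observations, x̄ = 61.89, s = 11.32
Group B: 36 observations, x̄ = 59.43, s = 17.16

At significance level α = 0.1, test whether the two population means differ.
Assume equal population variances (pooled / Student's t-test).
Student's two-sample t-test (equal variances):
H₀: μ₁ = μ₂
H₁: μ₁ ≠ μ₂
df = n₁ + n₂ - 2 = 71
Pooled variance s_p² = [(n₁-1)s₁² + (n₂-1)s₂²] / (n₁ + n₂ - 2) = [(36)(11.32²) + (35)(17.16²)] / 71 = 210.1327
SE = √(s_p²(1/n₁ + 1/n₂)) = √(210.1327 × (1/37 + 1/36)) = 3.3936
t = (x̄₁ - x̄₂) / SE = (61.89 - 59.43) / 3.3936 = 2.46 / 3.3936 = 0.725
p-value = 0.4709

Since p-value > α = 0.1, we fail to reject H₀.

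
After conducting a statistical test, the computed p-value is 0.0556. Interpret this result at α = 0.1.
Since p = 0.0556 < α = 0.1, reject H₀.
There is sufficient evidence to reject the null hypothesis; the result is statistically significant at the 0.1 level.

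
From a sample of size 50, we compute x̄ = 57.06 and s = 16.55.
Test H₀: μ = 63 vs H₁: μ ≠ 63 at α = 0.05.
One-sample t-test:
H₀: μ = 63
H₁: μ ≠ 63
df = n - 1 = 49
t = (x̄ - μ₀) / (s/√n) = (57.06 - 63) / (16.55/√50) = -2.538
p-value = 0.0144

Since p-value < α = 0.05, we reject H₀.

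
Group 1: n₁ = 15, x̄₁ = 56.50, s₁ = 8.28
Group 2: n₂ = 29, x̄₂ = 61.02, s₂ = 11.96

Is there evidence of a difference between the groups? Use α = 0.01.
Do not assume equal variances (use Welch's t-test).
Welch's two-sample t-test:
H₀: μ₁ = μ₂
H₁: μ₁ ≠ μ₂
s₁²/n₁ = 8.28²/15 = 4.5706,  s₂²/n₂ = 11.96²/29 = 4.9325
SE = √(s₁²/n₁ + s₂²/n₂) = √(4.5706 + 4.9325) = 3.0827
df (Welch-Satterthwaite) = (s₁²/n₁ + s₂²/n₂)² / [(s₁²/n₁)²/(n₁-1) + (s₂²/n₂)²/(n₂-1)] ≈ 38.25
t = (x̄₁ - x̄₂) / SE = (56.50 - 61.02) / 3.0827 = -4.52 / 3.0827 = -1.466
p-value = 0.1508

Since p-value > α = 0.01, we fail to reject H₀.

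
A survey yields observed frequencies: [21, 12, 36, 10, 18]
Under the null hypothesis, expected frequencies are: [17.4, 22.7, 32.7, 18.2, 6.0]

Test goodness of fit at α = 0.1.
Chi-square goodness of fit test:
H₀: observed counts match expected distribution
H₁: observed counts differ from expected distribution
df = k - 1 = 4
χ² = Σ(O - E)²/E
   = (21 - 17.4)²/17.4 + (12 - 22.7)²/22.7 + (36 - 32.7)²/32.7 + (10 - 18.2)²/18.2 + (18 - 6.0)²/6.0
   = 0.745 + 5.044 + 0.333 + 3.695 + 24.000
   = 33.82
p-value < 0.0001

Since p-value < α = 0.1, we reject H₀.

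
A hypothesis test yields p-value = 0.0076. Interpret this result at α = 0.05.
Since p = 0.0076 < α = 0.05, reject H₀.
There is sufficient evidence to reject the null hypothesis; the result is statistically significant at the 0.05 level.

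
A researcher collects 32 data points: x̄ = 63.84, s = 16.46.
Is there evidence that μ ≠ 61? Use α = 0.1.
One-sample t-test:
H₀: μ = 61
H₁: μ ≠ 61
df = n - 1 = 31
t = (x̄ - μ₀) / (s/√n) = (63.84 - 61) / (16.46/√32) = 0.976
p-value = 0.3366

Since p-value > α = 0.1, we fail to reject H₀.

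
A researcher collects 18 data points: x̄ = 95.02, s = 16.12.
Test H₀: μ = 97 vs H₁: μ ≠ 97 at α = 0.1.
One-sample t-test:
H₀: μ = 97
H₁: μ ≠ 97
df = n - 1 = 17
t = (x̄ - μ₀) / (s/√n) = (95.02 - 97) / (16.12/√18) = -0.521
p-value = 0.6090

Since p-value > α = 0.1, we fail to reject H₀.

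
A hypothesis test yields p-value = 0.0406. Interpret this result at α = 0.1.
Since p = 0.0406 < α = 0.1, reject H₀.
There is sufficient evidence to reject the null hypothesis; the result is statistically significant at the 0.1 level.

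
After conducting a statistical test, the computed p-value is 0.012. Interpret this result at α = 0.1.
Since p = 0.012 < α = 0.1, reject H₀.
There is sufficient evidence to reject the null hypothesis; the result is statistically significant at the 0.1 level.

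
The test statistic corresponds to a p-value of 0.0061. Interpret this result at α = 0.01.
Since p = 0.0061 < α = 0.01, reject H₀.
There is sufficient evidence to reject the null hypothesis; the result is statistically significant at the 0.01 level.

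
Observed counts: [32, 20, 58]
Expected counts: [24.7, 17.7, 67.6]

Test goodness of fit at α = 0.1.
Chi-square goodness of fit test:
H₀: observed counts match expected distribution
H₁: observed counts differ from expected distribution
df = k - 1 = 2
χ² = Σ(O - E)²/E
   = (32 - 24.7)²/24.7 + (20 - 17.7)²/17.7 + (58 - 67.6)²/67.6
   = 2.157 + 0.299 + 1.363
   = 3.82
p-value = 0.1481

Since p-value > α = 0.1, we fail to reject H₀.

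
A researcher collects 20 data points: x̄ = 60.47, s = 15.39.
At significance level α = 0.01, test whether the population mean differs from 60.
One-sample t-test:
H₀: μ = 60
H₁: μ ≠ 60
df = n - 1 = 19
t = (x̄ - μ₀) / (s/√n) = (60.47 - 60) / (15.39/√20) = 0.137
p-value = 0.8928

Since p-value > α = 0.01, we fail to reject H₀.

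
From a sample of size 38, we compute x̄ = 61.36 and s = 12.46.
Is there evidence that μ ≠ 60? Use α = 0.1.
One-sample t-test:
H₀: μ = 60
H₁: μ ≠ 60
df = n - 1 = 37
t = (x̄ - μ₀) / (s/√n) = (61.36 - 60) / (12.46/√38) = 0.673
p-value = 0.5052

Since p-value > α = 0.1, we fail to reject H₀.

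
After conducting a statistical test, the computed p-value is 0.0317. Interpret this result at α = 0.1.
Since p = 0.0317 < α = 0.1, reject H₀.
There is sufficient evidence to reject the null hypothesis; the result is statistically significant at the 0.1 level.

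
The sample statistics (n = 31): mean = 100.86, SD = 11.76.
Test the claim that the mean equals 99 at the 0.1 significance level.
One-sample t-test:
H₀: μ = 99
H₁: μ ≠ 99
df = n - 1 = 30
t = (x̄ - μ₀) / (s/√n) = (100.86 - 99) / (11.76/√31) = 0.881
p-value = 0.3855

Since p-value > α = 0.1, we fail to reject H₀.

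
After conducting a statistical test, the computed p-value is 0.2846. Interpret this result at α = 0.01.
Since p = 0.2846 > α = 0.01, fail to reject H₀.
There is insufficient evidence to reject the null hypothesis; the result is not statistically significant at the 0.01 level.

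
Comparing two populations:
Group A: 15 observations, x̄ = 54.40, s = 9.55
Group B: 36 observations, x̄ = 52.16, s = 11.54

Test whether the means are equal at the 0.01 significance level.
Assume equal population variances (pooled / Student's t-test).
Student's two-sample t-test (equal variances):
H₀: μ₁ = μ₂
H₁: μ₁ ≠ μ₂
df = n₁ + n₂ - 2 = 49
Pooled variance s_p² = [(n₁-1)s₁² + (n₂-1)s₂²] / (n₁ + n₂ - 2) = [(14)(9.55²) + (35)(11.54²)] / 49 = 121.1804
SE = √(s_p²(1/n₁ + 1/n₂)) = √(121.1804 × (1/15 + 1/36)) = 3.3830
t = (x̄₁ - x̄₂) / SE = (54.40 - 52.16) / 3.3830 = 2.24 / 3.3830 = 0.662
p-value = 0.5110

Since p-value > α = 0.01, we fail to reject H₀.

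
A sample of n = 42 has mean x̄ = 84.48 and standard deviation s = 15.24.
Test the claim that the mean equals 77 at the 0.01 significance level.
One-sample t-test:
H₀: μ = 77
H₁: μ ≠ 77
df = n - 1 = 41
t = (x̄ - μ₀) / (s/√n) = (84.48 - 77) / (15.24/√42) = 3.181
p-value = 0.0028

Since p-value < α = 0.01, we reject H₀.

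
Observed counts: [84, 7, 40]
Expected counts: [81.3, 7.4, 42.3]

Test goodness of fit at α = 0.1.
Chi-square goodness of fit test:
H₀: observed counts match expected distribution
H₁: observed counts differ from expected distribution
df = k - 1 = 2
χ² = Σ(O - E)²/E
   = (84 - 81.3)²/81.3 + (7 - 7.4)²/7.4 + (40 - 42.3)²/42.3
   = 0.090 + 0.022 + 0.125
   = 0.24
p-value = 0.8885

Since p-value > α = 0.1, we fail to reject H₀.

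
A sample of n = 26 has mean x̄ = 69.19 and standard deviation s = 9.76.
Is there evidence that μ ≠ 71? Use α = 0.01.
One-sample t-test:
H₀: μ = 71
H₁: μ ≠ 71
df = n - 1 = 25
t = (x̄ - μ₀) / (s/√n) = (69.19 - 71) / (9.76/√26) = -0.946
p-value = 0.3534

Since p-value > α = 0.01, we fail to reject H₀.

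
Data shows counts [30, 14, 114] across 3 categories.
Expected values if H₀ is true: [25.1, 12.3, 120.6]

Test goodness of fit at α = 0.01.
Chi-square goodness of fit test:
H₀: observed counts match expected distribution
H₁: observed counts differ from expected distribution
df = k - 1 = 2
χ² = Σ(O - E)²/E
   = (30 - 25.1)²/25.1 + (14 - 12.3)²/12.3 + (114 - 120.6)²/120.6
   = 0.957 + 0.235 + 0.361
   = 1.55
p-value = 0.4601

Since p-value > α = 0.01, we fail to reject H₀.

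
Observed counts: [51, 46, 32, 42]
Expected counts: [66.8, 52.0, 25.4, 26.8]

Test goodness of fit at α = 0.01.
Chi-square goodness of fit test:
H₀: observed counts match expected distribution
H₁: observed counts differ from expected distribution
df = k - 1 = 3
χ² = Σ(O - E)²/E
   = (51 - 66.8)²/66.8 + (46 - 52.0)²/52.0 + (32 - 25.4)²/25.4 + (42 - 26.8)²/26.8
   = 3.737 + 0.692 + 1.715 + 8.621
   = 14.77
p-value = 0.0020

Since p-value < α = 0.01, we reject H₀.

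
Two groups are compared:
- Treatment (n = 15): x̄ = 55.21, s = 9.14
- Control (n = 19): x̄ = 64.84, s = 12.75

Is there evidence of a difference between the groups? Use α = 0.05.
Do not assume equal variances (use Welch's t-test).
Welch's two-sample t-test:
H₀: μ₁ = μ₂
H₁: μ₁ ≠ μ₂
s₁²/n₁ = 9.14²/15 = 5.5693,  s₂²/n₂ = 12.75²/19 = 8.5559
SE = √(s₁²/n₁ + s₂²/n₂) = √(5.5693 + 8.5559) = 3.7584
df (Welch-Satterthwaite) = (s₁²/n₁ + s₂²/n₂)² / [(s₁²/n₁)²/(n₁-1) + (s₂²/n₂)²/(n₂-1)] ≈ 31.76
t = (x̄₁ - x̄₂) / SE = (55.21 - 64.84) / 3.7584 = -9.63 / 3.7584 = -2.562
p-value = 0.0153

Since p-value < α = 0.05, we reject H₀.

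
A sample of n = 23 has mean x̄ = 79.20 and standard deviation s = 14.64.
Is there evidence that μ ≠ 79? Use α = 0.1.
One-sample t-test:
H₀: μ = 79
H₁: μ ≠ 79
df = n - 1 = 22
t = (x̄ - μ₀) / (s/√n) = (79.20 - 79) / (14.64/√23) = 0.066
p-value = 0.9484

Since p-value > α = 0.1, we fail to reject H₀.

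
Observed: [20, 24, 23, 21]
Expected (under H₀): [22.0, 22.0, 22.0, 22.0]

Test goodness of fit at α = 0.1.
Chi-square goodness of fit test:
H₀: observed counts match expected distribution
H₁: observed counts differ from expected distribution
df = k - 1 = 3
χ² = Σ(O - E)²/E
   = (20 - 22.0)²/22.0 + (24 - 22.0)²/22.0 + (23 - 22.0)²/22.0 + (21 - 22.0)²/22.0
   = 0.182 + 0.182 + 0.045 + 0.045
   = 0.45
p-value = 0.9288

Since p-value > α = 0.1, we fail to reject H₀.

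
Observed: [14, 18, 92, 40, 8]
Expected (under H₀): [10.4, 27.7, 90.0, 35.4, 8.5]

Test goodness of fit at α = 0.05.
Chi-square goodness of fit test:
H₀: observed counts match expected distribution
H₁: observed counts differ from expected distribution
df = k - 1 = 4
χ² = Σ(O - E)²/E
   = (14 - 10.4)²/10.4 + (18 - 27.7)²/27.7 + (92 - 90.0)²/90.0 + (40 - 35.4)²/35.4 + (8 - 8.5)²/8.5
   = 1.246 + 3.397 + 0.044 + 0.598 + 0.029
   = 5.31
p-value = 0.2565

Since p-value > α = 0.05, we fail to reject H₀.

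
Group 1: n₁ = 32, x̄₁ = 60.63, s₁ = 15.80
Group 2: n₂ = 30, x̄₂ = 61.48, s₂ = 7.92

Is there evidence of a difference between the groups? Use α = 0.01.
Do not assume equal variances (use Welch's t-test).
Welch's two-sample t-test:
H₀: μ₁ = μ₂
H₁: μ₁ ≠ μ₂
s₁²/n₁ = 15.80²/32 = 7.8013,  s₂²/n₂ = 7.92²/30 = 2.0909
SE = √(s₁²/n₁ + s₂²/n₂) = √(7.8013 + 2.0909) = 3.1452
df (Welch-Satterthwaite) = (s₁²/n₁ + s₂²/n₂)² / [(s₁²/n₁)²/(n₁-1) + (s₂²/n₂)²/(n₂-1)] ≈ 46.29
t = (x̄₁ - x̄₂) / SE = (60.63 - 61.48) / 3.1452 = -0.85 / 3.1452 = -0.270
p-value = 0.7882

Since p-value > α = 0.01, we fail to reject H₀.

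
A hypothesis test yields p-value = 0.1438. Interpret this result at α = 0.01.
Since p = 0.1438 > α = 0.01, fail to reject H₀.
There is insufficient evidence to reject the null hypothesis; the result is not statistically significant at the 0.01 level.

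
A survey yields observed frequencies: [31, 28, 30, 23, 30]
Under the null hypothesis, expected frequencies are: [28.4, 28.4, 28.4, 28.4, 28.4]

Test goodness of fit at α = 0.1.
Chi-square goodness of fit test:
H₀: observed counts match expected distribution
H₁: observed counts differ from expected distribution
df = k - 1 = 4
χ² = Σ(O - E)²/E
   = (31 - 28.4)²/28.4 + (28 - 28.4)²/28.4 + (30 - 28.4)²/28.4 + (23 - 28.4)²/28.4 + (30 - 28.4)²/28.4
   = 0.238 + 0.006 + 0.090 + 1.027 + 0.090
   = 1.45
p-value = 0.8353

Since p-value > α = 0.1, we fail to reject H₀.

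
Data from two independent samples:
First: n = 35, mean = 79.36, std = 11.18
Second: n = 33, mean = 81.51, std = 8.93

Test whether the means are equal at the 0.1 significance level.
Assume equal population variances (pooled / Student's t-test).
Student's two-sample t-test (equal variances):
H₀: μ₁ = μ₂
H₁: μ₁ ≠ μ₂
df = n₁ + n₂ - 2 = 66
Pooled variance s_p² = [(n₁-1)s₁² + (n₂-1)s₂²] / (n₁ + n₂ - 2) = [(34)(11.18²) + (32)(8.93²)] / 66 = 103.0542
SE = √(s_p²(1/n₁ + 1/n₂)) = √(103.0542 × (1/35 + 1/33)) = 2.4632
t = (x̄₁ - x̄₂) / SE = (79.36 - 81.51) / 2.4632 = -2.15 / 2.4632 = -0.873
p-value = 0.3859

Since p-value > α = 0.1, we fail to reject H₀.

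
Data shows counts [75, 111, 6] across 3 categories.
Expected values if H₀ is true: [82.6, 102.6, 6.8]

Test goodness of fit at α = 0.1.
Chi-square goodness of fit test:
H₀: observed counts match expected distribution
H₁: observed counts differ from expected distribution
df = k - 1 = 2
χ² = Σ(O - E)²/E
   = (75 - 82.6)²/82.6 + (111 - 102.6)²/102.6 + (6 - 6.8)²/6.8
   = 0.699 + 0.688 + 0.094
   = 1.48
p-value = 0.4768

Since p-value > α = 0.1, we fail to reject H₀.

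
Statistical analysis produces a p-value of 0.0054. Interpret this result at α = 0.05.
Since p = 0.0054 < α = 0.05, reject H₀.
There is sufficient evidence to reject the null hypothesis; the result is statistically significant at the 0.05 level.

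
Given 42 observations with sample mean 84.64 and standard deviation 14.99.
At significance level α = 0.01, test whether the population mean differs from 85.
One-sample t-test:
H₀: μ = 85
H₁: μ ≠ 85
df = n - 1 = 41
t = (x̄ - μ₀) / (s/√n) = (84.64 - 85) / (14.99/√42) = -0.156
p-value = 0.8771

Since p-value > α = 0.01, we fail to reject H₀.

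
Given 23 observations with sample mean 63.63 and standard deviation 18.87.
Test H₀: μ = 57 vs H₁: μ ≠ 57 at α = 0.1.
One-sample t-test:
H₀: μ = 57
H₁: μ ≠ 57
df = n - 1 = 22
t = (x̄ - μ₀) / (s/√n) = (63.63 - 57) / (18.87/√23) = 1.685
p-value = 0.1061

Since p-value > α = 0.1, we fail to reject H₀.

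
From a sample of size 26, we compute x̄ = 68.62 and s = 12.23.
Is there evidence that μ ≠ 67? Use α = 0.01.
One-sample t-test:
H₀: μ = 67
H₁: μ ≠ 67
df = n - 1 = 25
t = (x̄ - μ₀) / (s/√n) = (68.62 - 67) / (12.23/√26) = 0.675
p-value = 0.5056

Since p-value > α = 0.01, we fail to reject H₀.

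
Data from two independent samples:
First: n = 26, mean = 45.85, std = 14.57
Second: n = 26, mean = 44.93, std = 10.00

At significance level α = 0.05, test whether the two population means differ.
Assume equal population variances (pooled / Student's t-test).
Student's two-sample t-test (equal variances):
H₀: μ₁ = μ₂
H₁: μ₁ ≠ μ₂
df = n₁ + n₂ - 2 = 50
Pooled variance s_p² = [(n₁-1)s₁² + (n₂-1)s₂²] / (n₁ + n₂ - 2) = [(25)(14.57²) + (25)(10.00²)] / 50 = 156.1424
SE = √(s_p²(1/n₁ + 1/n₂)) = √(156.1424 × (1/26 + 1/26)) = 3.4657
t = (x̄₁ - x̄₂) / SE = (45.85 - 44.93) / 3.4657 = 0.92 / 3.4657 = 0.265
p-value = 0.7917

Since p-value > α = 0.05, we fail to reject H₀.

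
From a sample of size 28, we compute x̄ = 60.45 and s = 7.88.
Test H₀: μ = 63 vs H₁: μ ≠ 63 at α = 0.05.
One-sample t-test:
H₀: μ = 63
H₁: μ ≠ 63
df = n - 1 = 27
t = (x̄ - μ₀) / (s/√n) = (60.45 - 63) / (7.88/√28) = -1.712
p-value = 0.0983

Since p-value > α = 0.05, we fail to reject H₀.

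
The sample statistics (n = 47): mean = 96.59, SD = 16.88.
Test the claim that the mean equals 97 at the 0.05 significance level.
One-sample t-test:
H₀: μ = 97
H₁: μ ≠ 97
df = n - 1 = 46
t = (x̄ - μ₀) / (s/√n) = (96.59 - 97) / (16.88/√47) = -0.167
p-value = 0.8685

Since p-value > α = 0.05, we fail to reject H₀.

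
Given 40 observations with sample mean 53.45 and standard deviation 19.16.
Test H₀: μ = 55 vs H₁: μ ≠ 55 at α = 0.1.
One-sample t-test:
H₀: μ = 55
H₁: μ ≠ 55
df = n - 1 = 39
t = (x̄ - μ₀) / (s/√n) = (53.45 - 55) / (19.16/√40) = -0.512
p-value = 0.6118

Since p-value > α = 0.1, we fail to reject H₀.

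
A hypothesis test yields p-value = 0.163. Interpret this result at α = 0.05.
Since p = 0.163 > α = 0.05, fail to reject H₀.
There is insufficient evidence to reject the null hypothesis; the result is not statistically significant at the 0.05 level.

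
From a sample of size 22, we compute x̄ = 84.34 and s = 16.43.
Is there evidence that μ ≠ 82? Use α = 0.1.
One-sample t-test:
H₀: μ = 82
H₁: μ ≠ 82
df = n - 1 = 21
t = (x̄ - μ₀) / (s/√n) = (84.34 - 82) / (16.43/√22) = 0.668
p-value = 0.5114

Since p-value > α = 0.1, we fail to reject H₀.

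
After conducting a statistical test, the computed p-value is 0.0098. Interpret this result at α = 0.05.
Since p = 0.0098 < α = 0.05, reject H₀.
There is sufficient evidence to reject the null hypothesis; the result is statistically significant at the 0.05 level.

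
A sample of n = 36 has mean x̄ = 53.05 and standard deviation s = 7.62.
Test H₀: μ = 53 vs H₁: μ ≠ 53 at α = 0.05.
One-sample t-test:
H₀: μ = 53
H₁: μ ≠ 53
df = n - 1 = 35
t = (x̄ - μ₀) / (s/√n) = (53.05 - 53) / (7.62/√36) = 0.039
p-value = 0.9688

Since p-value > α = 0.05, we fail to reject H₀.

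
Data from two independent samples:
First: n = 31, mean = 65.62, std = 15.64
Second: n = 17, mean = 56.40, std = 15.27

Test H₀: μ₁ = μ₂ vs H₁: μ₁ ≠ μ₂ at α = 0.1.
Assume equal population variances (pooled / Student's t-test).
Student's two-sample t-test (equal variances):
H₀: μ₁ = μ₂
H₁: μ₁ ≠ μ₂
df = n₁ + n₂ - 2 = 46
Pooled variance s_p² = [(n₁-1)s₁² + (n₂-1)s₂²] / (n₁ + n₂ - 2) = [(30)(15.64²) + (16)(15.27²)] / 46 = 240.6316
SE = √(s_p²(1/n₁ + 1/n₂)) = √(240.6316 × (1/31 + 1/17)) = 4.6816
t = (x̄₁ - x̄₂) / SE = (65.62 - 56.40) / 4.6816 = 9.22 / 4.6816 = 1.969
p-value = 0.0549

Since p-value < α = 0.1, we reject H₀.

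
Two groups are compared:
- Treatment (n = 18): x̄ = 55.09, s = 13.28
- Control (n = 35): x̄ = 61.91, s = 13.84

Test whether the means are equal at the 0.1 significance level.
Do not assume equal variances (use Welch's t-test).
Welch's two-sample t-test:
H₀: μ₁ = μ₂
H₁: μ₁ ≠ μ₂
s₁²/n₁ = 13.28²/18 = 9.7977,  s₂²/n₂ = 13.84²/35 = 5.4727
SE = √(s₁²/n₁ + s₂²/n₂) = √(9.7977 + 5.4727) = 3.9077
df (Welch-Satterthwaite) = (s₁²/n₁ + s₂²/n₂)² / [(s₁²/n₁)²/(n₁-1) + (s₂²/n₂)²/(n₂-1)] ≈ 35.72
t = (x̄₁ - x̄₂) / SE = (55.09 - 61.91) / 3.9077 = -6.82 / 3.9077 = -1.745
p-value = 0.0895

Since p-value < α = 0.1, we reject H₀.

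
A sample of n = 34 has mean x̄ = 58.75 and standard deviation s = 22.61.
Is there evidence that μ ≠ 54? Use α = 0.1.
One-sample t-test:
H₀: μ = 54
H₁: μ ≠ 54
df = n - 1 = 33
t = (x̄ - μ₀) / (s/√n) = (58.75 - 54) / (22.61/√34) = 1.225
p-value = 0.2293

Since p-value > α = 0.1, we fail to reject H₀.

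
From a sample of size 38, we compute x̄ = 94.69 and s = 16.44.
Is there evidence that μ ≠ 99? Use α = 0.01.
One-sample t-test:
H₀: μ = 99
H₁: μ ≠ 99
df = n - 1 = 37
t = (x̄ - μ₀) / (s/√n) = (94.69 - 99) / (16.44/√38) = -1.616
p-value = 0.1146

Since p-value > α = 0.01, we fail to reject H₀.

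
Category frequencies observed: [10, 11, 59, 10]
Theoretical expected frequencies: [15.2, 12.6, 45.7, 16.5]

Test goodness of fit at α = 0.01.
Chi-square goodness of fit test:
H₀: observed counts match expected distribution
H₁: observed counts differ from expected distribution
df = k - 1 = 3
χ² = Σ(O - E)²/E
   = (10 - 15.2)²/15.2 + (11 - 12.6)²/12.6 + (59 - 45.7)²/45.7 + (10 - 16.5)²/16.5
   = 1.779 + 0.203 + 3.871 + 2.561
   = 8.41
p-value = 0.0382

Since p-value > α = 0.01, we fail to reject H₀.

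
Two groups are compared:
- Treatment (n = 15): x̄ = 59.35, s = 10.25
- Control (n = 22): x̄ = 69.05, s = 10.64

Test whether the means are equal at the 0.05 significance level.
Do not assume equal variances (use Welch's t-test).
Welch's two-sample t-test:
H₀: μ₁ = μ₂
H₁: μ₁ ≠ μ₂
s₁²/n₁ = 10.25²/15 = 7.0042,  s₂²/n₂ = 10.64²/22 = 5.1459
SE = √(s₁²/n₁ + s₂²/n₂) = √(7.0042 + 5.1459) = 3.4857
df (Welch-Satterthwaite) = (s₁²/n₁ + s₂²/n₂)² / [(s₁²/n₁)²/(n₁-1) + (s₂²/n₂)²/(n₂-1)] ≈ 30.98
t = (x̄₁ - x̄₂) / SE = (59.35 - 69.05) / 3.4857 = -9.70 / 3.4857 = -2.783
p-value = 0.0091

Since p-value < α = 0.05, we reject H₀.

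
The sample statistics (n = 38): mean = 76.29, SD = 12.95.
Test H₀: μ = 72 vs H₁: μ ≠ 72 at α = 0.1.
One-sample t-test:
H₀: μ = 72
H₁: μ ≠ 72
df = n - 1 = 37
t = (x̄ - μ₀) / (s/√n) = (76.29 - 72) / (12.95/√38) = 2.042
p-value = 0.0483

Since p-value < α = 0.1, we reject H₀.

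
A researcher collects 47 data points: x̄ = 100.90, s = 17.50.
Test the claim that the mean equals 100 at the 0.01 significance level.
One-sample t-test:
H₀: μ = 100
H₁: μ ≠ 100
df = n - 1 = 46
t = (x̄ - μ₀) / (s/√n) = (100.90 - 100) / (17.50/√47) = 0.353
p-value = 0.7260

Since p-value > α = 0.01, we fail to reject H₀.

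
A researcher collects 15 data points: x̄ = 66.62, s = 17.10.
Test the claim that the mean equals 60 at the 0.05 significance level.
One-sample t-test:
H₀: μ = 60
H₁: μ ≠ 60
df = n - 1 = 14
t = (x̄ - μ₀) / (s/√n) = (66.62 - 60) / (17.10/√15) = 1.499
p-value = 0.1560

Since p-value > α = 0.05, we fail to reject H₀.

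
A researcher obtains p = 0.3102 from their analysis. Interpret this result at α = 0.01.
Since p = 0.3102 > α = 0.01, fail to reject H₀.
There is insufficient evidence to reject the null hypothesis; the result is not statistically significant at the 0.01 level.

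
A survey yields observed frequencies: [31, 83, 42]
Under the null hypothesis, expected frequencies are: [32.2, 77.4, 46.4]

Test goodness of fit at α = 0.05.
Chi-square goodness of fit test:
H₀: observed counts match expected distribution
H₁: observed counts differ from expected distribution
df = k - 1 = 2
χ² = Σ(O - E)²/E
   = (31 - 32.2)²/32.2 + (83 - 77.4)²/77.4 + (42 - 46.4)²/46.4
   = 0.045 + 0.405 + 0.417
   = 0.87
p-value = 0.6482

Since p-value > α = 0.05, we fail to reject H₀.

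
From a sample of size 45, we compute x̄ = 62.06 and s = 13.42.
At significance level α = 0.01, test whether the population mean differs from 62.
One-sample t-test:
H₀: μ = 62
H₁: μ ≠ 62
df = n - 1 = 44
t = (x̄ - μ₀) / (s/√n) = (62.06 - 62) / (13.42/√45) = 0.030
p-value = 0.9762

Since p-value > α = 0.01, we fail to reject H₀.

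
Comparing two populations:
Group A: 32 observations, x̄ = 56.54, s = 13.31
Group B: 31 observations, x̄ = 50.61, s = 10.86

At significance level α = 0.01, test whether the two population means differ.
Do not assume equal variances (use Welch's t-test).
Welch's two-sample t-test:
H₀: μ₁ = μ₂
H₁: μ₁ ≠ μ₂
s₁²/n₁ = 13.31²/32 = 5.5361,  s₂²/n₂ = 10.86²/31 = 3.8045
SE = √(s₁²/n₁ + s₂²/n₂) = √(5.5361 + 3.8045) = 3.0562
df (Welch-Satterthwaite) = (s₁²/n₁ + s₂²/n₂)² / [(s₁²/n₁)²/(n₁-1) + (s₂²/n₂)²/(n₂-1)] ≈ 59.31
t = (x̄₁ - x̄₂) / SE = (56.54 - 50.61) / 3.0562 = 5.93 / 3.0562 = 1.940
p-value = 0.0571

Since p-value > α = 0.01, we fail to reject H₀.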